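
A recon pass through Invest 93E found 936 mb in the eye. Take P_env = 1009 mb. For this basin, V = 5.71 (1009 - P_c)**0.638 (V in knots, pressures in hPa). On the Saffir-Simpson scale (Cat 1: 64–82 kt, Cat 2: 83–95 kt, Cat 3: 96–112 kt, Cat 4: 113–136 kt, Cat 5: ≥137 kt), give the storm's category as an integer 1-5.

2

ΔP = 1009 − 936 = 73 mb.
V ≈ 5.71 × 73^0.638 = 5.71 × 15.45 ≈ 88 kt.
88 kt falls in the Category 2 band.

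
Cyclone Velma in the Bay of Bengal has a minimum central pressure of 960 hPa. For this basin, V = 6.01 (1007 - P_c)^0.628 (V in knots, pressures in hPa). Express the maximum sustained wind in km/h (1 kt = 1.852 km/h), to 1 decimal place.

ΔP = 1007 − 960 = 47 hPa.
V ≈ 6.01 × 47^0.628 = 6.01 × 11.222 ≈ 67.445 kt.
67.445 × 1.852 ≈ 124.91 km/h → 124.9 km/h.

124.9 km/h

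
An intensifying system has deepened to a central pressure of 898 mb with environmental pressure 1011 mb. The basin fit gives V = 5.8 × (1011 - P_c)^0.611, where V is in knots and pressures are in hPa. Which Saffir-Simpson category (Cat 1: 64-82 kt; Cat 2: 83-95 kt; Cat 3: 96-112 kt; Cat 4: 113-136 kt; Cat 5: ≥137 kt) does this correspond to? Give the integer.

ΔP = 1011 − 898 = 113 mb.
V ≈ 5.8 × 113^0.611 = 5.8 × 17.97 ≈ 104 kt.
104 kt falls in the Category 3 band.

3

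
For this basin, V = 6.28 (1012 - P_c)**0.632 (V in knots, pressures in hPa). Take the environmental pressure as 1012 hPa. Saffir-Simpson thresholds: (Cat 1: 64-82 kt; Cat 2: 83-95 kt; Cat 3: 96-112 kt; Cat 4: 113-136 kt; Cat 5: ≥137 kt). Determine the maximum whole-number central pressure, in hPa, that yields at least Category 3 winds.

Category 3 begins at V = 96 kt.
Required ΔP = (96/6.28)^(1/0.632) = 15.287^1.582 ≈ 74.80 hPa.
P_c ≤ 1012 − 74.80 = 937.20, so the highest integer P_c is 937 hPa.

937 hPa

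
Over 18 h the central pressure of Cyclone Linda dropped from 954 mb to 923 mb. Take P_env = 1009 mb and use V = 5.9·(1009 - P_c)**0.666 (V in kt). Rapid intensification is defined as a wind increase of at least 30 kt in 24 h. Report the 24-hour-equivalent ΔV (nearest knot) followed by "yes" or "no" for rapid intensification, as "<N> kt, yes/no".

39 kt, yes

V₁: ΔP = 55, V ≈ 5.9 × 55^0.666 ≈ 85.10 kt.
V₂: ΔP = 86, V ≈ 5.9 × 86^0.666 ≈ 114.61 kt.
ΔV over 18 h = 29.51 kt → 24 h equivalent = 29.51 × 24/18 ≈ 39.35 kt.
39 kt ≥ 30 kt ⇒ rapid intensification.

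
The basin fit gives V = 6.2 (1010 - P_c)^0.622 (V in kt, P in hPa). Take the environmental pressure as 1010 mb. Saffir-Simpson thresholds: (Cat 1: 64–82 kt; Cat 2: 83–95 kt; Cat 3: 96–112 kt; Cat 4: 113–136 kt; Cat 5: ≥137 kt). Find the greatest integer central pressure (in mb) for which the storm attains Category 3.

Category 3 begins at V = 96 kt.
Required ΔP = (96/6.2)^(1/0.622) = 15.484^1.608 ≈ 81.84 mb.
P_c ≤ 1010 − 81.84 = 928.16, so the highest integer P_c is 928 mb.

928 mb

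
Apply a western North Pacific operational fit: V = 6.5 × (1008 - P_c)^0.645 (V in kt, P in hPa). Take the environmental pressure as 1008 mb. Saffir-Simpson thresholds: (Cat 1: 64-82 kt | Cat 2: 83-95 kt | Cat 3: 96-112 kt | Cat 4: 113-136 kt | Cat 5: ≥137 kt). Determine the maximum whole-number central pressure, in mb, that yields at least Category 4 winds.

924 mb

Category 4 begins at V = 113 kt.
Required ΔP = (113/6.5)^(1/0.645) = 17.385^1.550 ≈ 83.70 mb.
P_c ≤ 1008 − 83.70 = 924.30, so the highest integer P_c is 924 mb.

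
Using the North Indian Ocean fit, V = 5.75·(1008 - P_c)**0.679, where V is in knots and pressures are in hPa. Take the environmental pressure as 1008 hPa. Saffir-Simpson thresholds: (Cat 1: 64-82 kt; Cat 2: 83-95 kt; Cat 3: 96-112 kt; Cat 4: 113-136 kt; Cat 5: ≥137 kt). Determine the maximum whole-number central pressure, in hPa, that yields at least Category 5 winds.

901 hPa

Category 5 begins at V = 137 kt.
Required ΔP = (137/5.75)^(1/0.679) = 23.826^1.473 ≈ 106.67 hPa.
P_c ≤ 1008 − 106.67 = 901.33, so the highest integer P_c is 901 hPa.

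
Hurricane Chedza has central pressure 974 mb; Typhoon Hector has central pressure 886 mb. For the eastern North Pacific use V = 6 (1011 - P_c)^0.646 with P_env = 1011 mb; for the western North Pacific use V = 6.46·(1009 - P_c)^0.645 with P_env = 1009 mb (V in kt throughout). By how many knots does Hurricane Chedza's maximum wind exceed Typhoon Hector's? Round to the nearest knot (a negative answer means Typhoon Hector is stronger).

-82 kt

Hurricane Chedza: ΔP = 37; V ≈ 6 × 37^0.646 ≈ 61.83 kt.
Typhoon Hector: ΔP = 123; V ≈ 6.46 × 123^0.645 ≈ 143.95 kt.
Difference ≈ 61.83 − 143.95 = -82.12 → -82 kt.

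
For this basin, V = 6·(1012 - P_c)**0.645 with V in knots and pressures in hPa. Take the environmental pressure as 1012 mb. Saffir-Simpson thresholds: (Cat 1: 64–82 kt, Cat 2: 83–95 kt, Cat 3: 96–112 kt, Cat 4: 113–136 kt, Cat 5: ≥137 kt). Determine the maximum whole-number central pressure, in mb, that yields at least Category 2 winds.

953 mb

Category 2 begins at V = 83 kt.
Required ΔP = (83/6)^(1/0.645) = 13.833^1.550 ≈ 58.73 mb.
P_c ≤ 1012 − 58.73 = 953.27, so the highest integer P_c is 953 mb.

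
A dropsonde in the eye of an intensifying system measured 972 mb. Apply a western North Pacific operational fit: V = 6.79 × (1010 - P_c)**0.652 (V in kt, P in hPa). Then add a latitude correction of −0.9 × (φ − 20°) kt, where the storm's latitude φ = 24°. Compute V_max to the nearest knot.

ΔP = 1010 − 972 = 38 mb.
38^0.652 ≈ 10.716.
V ≈ 6.79 × 10.716 ≈ 72.8 kt.
Latitude correction: −0.9 × (24 − 20) = -3.6 kt.
Corrected V ≈ 69.2 kt → 69 kt.

69 kt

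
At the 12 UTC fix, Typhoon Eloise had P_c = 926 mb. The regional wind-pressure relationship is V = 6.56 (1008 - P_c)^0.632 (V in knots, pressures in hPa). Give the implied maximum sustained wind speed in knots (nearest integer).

ΔP = 1008 − 926 = 82 mb.
82^0.632 ≈ 16.201.
V ≈ 6.56 × 16.201 ≈ 106.3 kt.

106 kt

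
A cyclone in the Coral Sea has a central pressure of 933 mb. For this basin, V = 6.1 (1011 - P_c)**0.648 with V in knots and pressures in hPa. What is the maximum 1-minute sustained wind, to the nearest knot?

103 kt

ΔP = 1011 − 933 = 78 mb.
78^0.648 ≈ 16.830.
V ≈ 6.1 × 16.830 ≈ 102.7 kt.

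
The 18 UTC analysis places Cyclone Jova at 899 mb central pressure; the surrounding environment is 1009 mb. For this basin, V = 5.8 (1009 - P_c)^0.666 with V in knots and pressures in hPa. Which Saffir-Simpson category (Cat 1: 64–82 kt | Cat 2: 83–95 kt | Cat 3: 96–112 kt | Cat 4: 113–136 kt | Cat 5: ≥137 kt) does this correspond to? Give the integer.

ΔP = 1009 − 899 = 110 mb.
V ≈ 5.8 × 110^0.666 = 5.8 × 22.89 ≈ 133 kt.
133 kt falls in the Category 4 band.

4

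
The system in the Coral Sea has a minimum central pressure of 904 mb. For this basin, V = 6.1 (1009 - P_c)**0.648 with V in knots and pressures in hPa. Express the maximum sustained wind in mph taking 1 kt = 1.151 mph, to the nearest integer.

143 mph

ΔP = 1009 − 904 = 105 mb.
V ≈ 6.1 × 105^0.648 = 6.1 × 20.405 ≈ 124.469 kt.
124.469 × 1.151 ≈ 143.26 mph → 143 mph.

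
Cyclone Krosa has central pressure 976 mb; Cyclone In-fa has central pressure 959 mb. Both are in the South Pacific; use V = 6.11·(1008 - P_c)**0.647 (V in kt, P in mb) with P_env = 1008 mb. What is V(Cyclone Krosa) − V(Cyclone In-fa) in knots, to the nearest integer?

Cyclone Krosa: ΔP = 32; V ≈ 6.11 × 32^0.647 ≈ 57.53 kt.
Cyclone In-fa: ΔP = 49; V ≈ 6.11 × 49^0.647 ≈ 75.79 kt.
Difference ≈ 57.53 − 75.79 = -18.26 → -18 kt.

-18 kt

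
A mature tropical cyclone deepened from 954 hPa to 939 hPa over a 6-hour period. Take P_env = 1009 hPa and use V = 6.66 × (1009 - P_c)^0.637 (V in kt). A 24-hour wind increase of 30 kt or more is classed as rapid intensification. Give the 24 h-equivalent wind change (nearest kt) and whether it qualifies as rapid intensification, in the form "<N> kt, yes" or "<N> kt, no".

V₁: ΔP = 55, V ≈ 6.66 × 55^0.637 ≈ 85.52 kt.
V₂: ΔP = 70, V ≈ 6.66 × 70^0.637 ≈ 99.72 kt.
ΔV over 6 h = 14.20 kt → 24 h equivalent = 14.20 × 24/6 ≈ 56.80 kt.
57 kt ≥ 30 kt ⇒ rapid intensification.

57 kt, yes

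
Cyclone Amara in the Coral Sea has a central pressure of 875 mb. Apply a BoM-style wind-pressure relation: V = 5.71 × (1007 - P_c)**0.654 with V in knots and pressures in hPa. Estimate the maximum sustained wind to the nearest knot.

139 kt

ΔP = 1007 − 875 = 132 mb.
132^0.654 ≈ 24.370.
V ≈ 5.71 × 24.370 ≈ 139.2 kt.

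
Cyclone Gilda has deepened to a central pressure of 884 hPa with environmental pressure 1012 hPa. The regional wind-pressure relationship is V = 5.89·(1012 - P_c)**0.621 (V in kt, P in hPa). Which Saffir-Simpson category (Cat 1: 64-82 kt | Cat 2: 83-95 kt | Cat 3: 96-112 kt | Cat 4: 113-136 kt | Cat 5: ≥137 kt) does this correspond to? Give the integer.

ΔP = 1012 − 884 = 128 hPa.
V ≈ 5.89 × 128^0.621 = 5.89 × 20.35 ≈ 120 kt.
120 kt falls in the Category 4 band.

4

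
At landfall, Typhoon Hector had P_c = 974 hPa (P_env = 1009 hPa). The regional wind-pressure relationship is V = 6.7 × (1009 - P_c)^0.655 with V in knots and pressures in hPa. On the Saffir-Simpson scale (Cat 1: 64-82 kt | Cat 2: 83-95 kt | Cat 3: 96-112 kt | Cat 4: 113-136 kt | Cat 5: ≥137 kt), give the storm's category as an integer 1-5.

ΔP = 1009 − 974 = 35 hPa.
V ≈ 6.7 × 35^0.655 = 6.7 × 10.27 ≈ 69 kt.
69 kt falls in the Category 1 band.

1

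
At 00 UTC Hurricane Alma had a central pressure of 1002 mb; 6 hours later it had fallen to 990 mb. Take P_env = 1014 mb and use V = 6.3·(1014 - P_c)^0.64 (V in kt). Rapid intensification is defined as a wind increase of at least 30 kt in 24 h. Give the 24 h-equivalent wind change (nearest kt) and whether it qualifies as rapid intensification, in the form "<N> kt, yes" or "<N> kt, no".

V₁: ΔP = 12, V ≈ 6.3 × 12^0.64 ≈ 30.90 kt.
V₂: ΔP = 24, V ≈ 6.3 × 24^0.64 ≈ 48.16 kt.
ΔV over 6 h = 17.26 kt → 24 h equivalent = 17.26 × 24/6 ≈ 69.04 kt.
69 kt ≥ 30 kt ⇒ rapid intensification.

69 kt, yes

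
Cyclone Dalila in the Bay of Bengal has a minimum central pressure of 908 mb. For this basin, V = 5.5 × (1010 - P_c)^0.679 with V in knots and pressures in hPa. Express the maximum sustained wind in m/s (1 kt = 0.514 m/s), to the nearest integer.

65 m/s

ΔP = 1010 − 908 = 102 mb.
V ≈ 5.5 × 102^0.679 = 5.5 × 23.112 ≈ 127.117 kt.
127.117 × 0.514 ≈ 65.34 m/s → 65 m/s.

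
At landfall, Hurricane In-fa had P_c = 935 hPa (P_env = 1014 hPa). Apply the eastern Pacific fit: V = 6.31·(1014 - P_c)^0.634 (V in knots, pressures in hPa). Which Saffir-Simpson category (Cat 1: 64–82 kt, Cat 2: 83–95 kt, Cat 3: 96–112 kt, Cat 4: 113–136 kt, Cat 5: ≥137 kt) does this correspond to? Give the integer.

3

ΔP = 1014 − 935 = 79 hPa.
V ≈ 6.31 × 79^0.634 = 6.31 × 15.96 ≈ 101 kt.
101 kt falls in the Category 3 band.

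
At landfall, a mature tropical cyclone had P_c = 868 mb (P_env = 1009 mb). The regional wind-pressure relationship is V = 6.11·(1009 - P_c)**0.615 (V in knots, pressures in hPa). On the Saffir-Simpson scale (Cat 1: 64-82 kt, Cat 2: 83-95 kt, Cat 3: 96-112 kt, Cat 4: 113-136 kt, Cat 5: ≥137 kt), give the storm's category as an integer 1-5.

4

ΔP = 1009 − 868 = 141 mb.
V ≈ 6.11 × 141^0.615 = 6.11 × 20.98 ≈ 128 kt.
128 kt falls in the Category 4 band.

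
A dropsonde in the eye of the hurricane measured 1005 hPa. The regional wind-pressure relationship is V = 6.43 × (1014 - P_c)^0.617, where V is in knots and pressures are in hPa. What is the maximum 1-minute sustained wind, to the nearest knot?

25 kt

ΔP = 1014 − 1005 = 9 hPa.
9^0.617 ≈ 3.879.
V ≈ 6.43 × 3.879 ≈ 24.9 kt.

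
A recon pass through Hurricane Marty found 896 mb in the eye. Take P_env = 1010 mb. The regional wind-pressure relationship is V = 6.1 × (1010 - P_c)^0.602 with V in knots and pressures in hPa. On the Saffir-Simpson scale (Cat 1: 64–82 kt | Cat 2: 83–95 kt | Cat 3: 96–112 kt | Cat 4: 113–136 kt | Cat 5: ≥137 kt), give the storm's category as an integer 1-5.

ΔP = 1010 − 896 = 114 mb.
V ≈ 6.1 × 114^0.602 = 6.1 × 17.31 ≈ 106 kt.
106 kt falls in the Category 3 band.

3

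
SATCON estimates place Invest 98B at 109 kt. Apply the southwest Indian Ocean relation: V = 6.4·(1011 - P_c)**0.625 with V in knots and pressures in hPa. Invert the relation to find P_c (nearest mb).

918 mb

ΔP = (V / 6.4)^(1/0.625) = (109/6.4)^1.600.
109/6.4 = 17.031; 17.031^1.600 ≈ 93.32 mb.
P_c = 1011 − 93.32 = 917.68 ≈ 918 mb.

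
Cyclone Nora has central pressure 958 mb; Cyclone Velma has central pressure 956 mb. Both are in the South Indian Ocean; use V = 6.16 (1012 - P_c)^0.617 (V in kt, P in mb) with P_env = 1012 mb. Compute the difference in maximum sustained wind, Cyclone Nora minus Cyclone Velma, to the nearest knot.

-2 kt

Cyclone Nora: ΔP = 54; V ≈ 6.16 × 54^0.617 ≈ 72.19 kt.
Cyclone Velma: ΔP = 56; V ≈ 6.16 × 56^0.617 ≈ 73.83 kt.
Difference ≈ 72.19 − 73.83 = -1.64 → -2 kt.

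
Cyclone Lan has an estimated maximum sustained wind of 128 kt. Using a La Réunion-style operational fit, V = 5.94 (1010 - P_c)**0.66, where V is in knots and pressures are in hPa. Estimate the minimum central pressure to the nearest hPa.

ΔP = (V / 5.94)^(1/0.66) = (128/5.94)^1.515.
128/5.94 = 21.549; 21.549^1.515 ≈ 104.79 hPa.
P_c = 1010 − 104.79 = 905.21 ≈ 905 hPa.

905 hPa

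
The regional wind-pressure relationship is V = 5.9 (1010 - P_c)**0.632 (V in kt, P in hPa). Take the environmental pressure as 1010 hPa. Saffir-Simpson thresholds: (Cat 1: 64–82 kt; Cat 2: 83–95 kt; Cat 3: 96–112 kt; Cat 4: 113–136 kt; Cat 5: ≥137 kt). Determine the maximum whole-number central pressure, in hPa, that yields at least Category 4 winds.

903 hPa

Category 4 begins at V = 113 kt.
Required ΔP = (113/5.9)^(1/0.632) = 19.153^1.582 ≈ 106.87 hPa.
P_c ≤ 1010 − 106.87 = 903.13, so the highest integer P_c is 903 hPa.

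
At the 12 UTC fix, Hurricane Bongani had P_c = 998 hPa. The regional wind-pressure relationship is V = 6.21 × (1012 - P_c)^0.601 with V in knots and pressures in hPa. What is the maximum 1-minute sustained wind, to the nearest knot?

30 kt

ΔP = 1012 − 998 = 14 hPa.
14^0.601 ≈ 4.885.
V ≈ 6.21 × 4.885 ≈ 30.3 kt.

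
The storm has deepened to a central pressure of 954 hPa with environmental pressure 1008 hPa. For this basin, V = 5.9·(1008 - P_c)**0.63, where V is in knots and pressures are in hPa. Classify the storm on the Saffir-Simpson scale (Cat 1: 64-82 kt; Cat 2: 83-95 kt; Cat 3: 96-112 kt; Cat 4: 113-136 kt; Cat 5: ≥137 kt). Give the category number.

1

ΔP = 1008 − 954 = 54 hPa.
V ≈ 5.9 × 54^0.63 = 5.9 × 12.34 ≈ 73 kt.
73 kt falls in the Category 1 band.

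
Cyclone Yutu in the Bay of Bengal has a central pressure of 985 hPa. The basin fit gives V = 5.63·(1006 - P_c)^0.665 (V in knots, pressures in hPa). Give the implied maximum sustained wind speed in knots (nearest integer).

43 kt

ΔP = 1006 − 985 = 21 hPa.
21^0.665 ≈ 7.573.
V ≈ 5.63 × 7.573 ≈ 42.6 kt.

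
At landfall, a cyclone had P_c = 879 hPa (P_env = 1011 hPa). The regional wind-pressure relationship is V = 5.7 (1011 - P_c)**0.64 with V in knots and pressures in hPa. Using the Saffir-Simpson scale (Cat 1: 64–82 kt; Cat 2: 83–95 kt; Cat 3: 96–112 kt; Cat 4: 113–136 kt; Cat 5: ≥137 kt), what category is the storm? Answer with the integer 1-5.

4

ΔP = 1011 − 879 = 132 hPa.
V ≈ 5.7 × 132^0.64 = 5.7 × 22.76 ≈ 130 kt.
130 kt falls in the Category 4 band.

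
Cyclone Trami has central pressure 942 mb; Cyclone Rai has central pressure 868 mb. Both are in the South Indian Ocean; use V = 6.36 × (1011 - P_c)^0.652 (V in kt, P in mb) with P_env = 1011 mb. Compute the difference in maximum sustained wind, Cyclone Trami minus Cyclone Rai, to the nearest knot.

Cyclone Trami: ΔP = 69; V ≈ 6.36 × 69^0.652 ≈ 100.55 kt.
Cyclone Rai: ΔP = 143; V ≈ 6.36 × 143^0.652 ≈ 161.71 kt.
Difference ≈ 100.55 − 161.71 = -61.16 → -61 kt.

-61 kt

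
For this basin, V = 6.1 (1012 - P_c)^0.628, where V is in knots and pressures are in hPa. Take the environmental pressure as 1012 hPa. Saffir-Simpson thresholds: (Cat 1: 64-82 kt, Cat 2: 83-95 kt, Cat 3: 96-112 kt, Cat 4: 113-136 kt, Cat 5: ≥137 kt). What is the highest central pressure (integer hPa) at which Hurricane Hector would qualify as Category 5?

Category 5 begins at V = 137 kt.
Required ΔP = (137/6.1)^(1/0.628) = 22.459^1.592 ≈ 141.87 hPa.
P_c ≤ 1012 − 141.87 = 870.13, so the highest integer P_c is 870 hPa.

870 hPa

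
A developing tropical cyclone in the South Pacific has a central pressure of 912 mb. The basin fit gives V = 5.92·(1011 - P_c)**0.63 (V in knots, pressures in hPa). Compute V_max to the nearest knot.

ΔP = 1011 − 912 = 99 mb.
99^0.63 ≈ 18.082.
V ≈ 5.92 × 18.082 ≈ 107.0 kt.

107 kt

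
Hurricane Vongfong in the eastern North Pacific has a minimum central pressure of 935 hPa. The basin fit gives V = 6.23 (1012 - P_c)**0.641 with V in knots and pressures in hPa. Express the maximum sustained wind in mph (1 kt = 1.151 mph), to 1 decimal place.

116.1 mph

ΔP = 1012 − 935 = 77 hPa.
V ≈ 6.23 × 77^0.641 = 6.23 × 16.190 ≈ 100.862 kt.
100.862 × 1.151 ≈ 116.09 mph → 116.1 mph.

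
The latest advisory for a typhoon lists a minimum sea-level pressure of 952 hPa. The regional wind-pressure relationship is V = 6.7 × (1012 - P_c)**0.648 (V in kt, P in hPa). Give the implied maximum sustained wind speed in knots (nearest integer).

95 kt

ΔP = 1012 − 952 = 60 hPa.
60^0.648 ≈ 14.198.
V ≈ 6.7 × 14.198 ≈ 95.1 kt.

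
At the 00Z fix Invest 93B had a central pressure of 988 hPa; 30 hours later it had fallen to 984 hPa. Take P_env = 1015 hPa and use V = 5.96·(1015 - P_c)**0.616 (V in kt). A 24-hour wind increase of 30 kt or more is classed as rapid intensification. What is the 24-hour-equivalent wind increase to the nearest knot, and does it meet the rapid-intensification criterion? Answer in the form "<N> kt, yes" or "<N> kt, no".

3 kt, no

V₁: ΔP = 27, V ≈ 5.96 × 27^0.616 ≈ 45.39 kt.
V₂: ΔP = 31, V ≈ 5.96 × 31^0.616 ≈ 49.42 kt.
ΔV over 30 h = 4.03 kt → 24 h equivalent = 4.03 × 24/30 ≈ 3.22 kt.
3 kt < 30 kt ⇒ not rapid intensification.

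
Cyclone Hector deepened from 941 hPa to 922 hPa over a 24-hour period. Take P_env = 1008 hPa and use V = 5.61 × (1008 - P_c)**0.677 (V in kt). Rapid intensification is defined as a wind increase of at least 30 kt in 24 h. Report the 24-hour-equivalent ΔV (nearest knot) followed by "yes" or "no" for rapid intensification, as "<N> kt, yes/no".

V₁: ΔP = 67, V ≈ 5.61 × 67^0.677 ≈ 96.65 kt.
V₂: ΔP = 86, V ≈ 5.61 × 86^0.677 ≈ 114.45 kt.
ΔV over 24 h = 17.80 kt → 24 h equivalent = 17.80 × 24/24 ≈ 17.80 kt.
18 kt < 30 kt ⇒ not rapid intensification.

18 kt, no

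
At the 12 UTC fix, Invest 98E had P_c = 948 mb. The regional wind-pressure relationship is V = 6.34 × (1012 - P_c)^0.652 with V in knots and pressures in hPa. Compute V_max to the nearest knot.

95 kt

ΔP = 1012 − 948 = 64 mb.
64^0.652 ≈ 15.053.
V ≈ 6.34 × 15.053 ≈ 95.4 kt.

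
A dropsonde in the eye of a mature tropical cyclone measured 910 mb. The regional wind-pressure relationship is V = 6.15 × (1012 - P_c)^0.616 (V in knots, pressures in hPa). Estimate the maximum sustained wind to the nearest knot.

ΔP = 1012 − 910 = 102 mb.
102^0.616 ≈ 17.270.
V ≈ 6.15 × 17.270 ≈ 106.2 kt.

106 kt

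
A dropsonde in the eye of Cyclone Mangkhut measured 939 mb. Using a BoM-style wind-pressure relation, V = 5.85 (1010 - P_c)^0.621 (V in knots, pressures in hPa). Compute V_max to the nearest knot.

ΔP = 1010 − 939 = 71 mb.
71^0.621 ≈ 14.113.
V ≈ 5.85 × 14.113 ≈ 82.6 kt.

83 kt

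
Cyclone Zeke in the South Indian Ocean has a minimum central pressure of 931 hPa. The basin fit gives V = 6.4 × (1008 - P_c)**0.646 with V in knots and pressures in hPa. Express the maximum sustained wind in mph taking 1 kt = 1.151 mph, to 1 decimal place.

121.9 mph

ΔP = 1008 − 931 = 77 hPa.
V ≈ 6.4 × 77^0.646 = 6.4 × 16.545 ≈ 105.890 kt.
105.890 × 1.151 ≈ 121.88 mph → 121.9 mph.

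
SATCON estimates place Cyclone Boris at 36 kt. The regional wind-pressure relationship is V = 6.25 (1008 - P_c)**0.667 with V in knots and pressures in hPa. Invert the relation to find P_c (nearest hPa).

994 hPa

ΔP = (V / 6.25)^(1/0.667) = (36/6.25)^1.499.
36/6.25 = 5.760; 5.760^1.499 ≈ 13.81 hPa.
P_c = 1008 − 13.81 = 994.19 ≈ 994 hPa.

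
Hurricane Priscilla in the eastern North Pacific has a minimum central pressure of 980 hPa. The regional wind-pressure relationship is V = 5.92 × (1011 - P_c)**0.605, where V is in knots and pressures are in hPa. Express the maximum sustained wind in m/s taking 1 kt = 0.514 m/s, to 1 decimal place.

ΔP = 1011 − 980 = 31 hPa.
V ≈ 5.92 × 31^0.605 = 5.92 × 7.985 ≈ 47.271 kt.
47.271 × 0.514 ≈ 24.30 m/s → 24.3 m/s.

24.3 m/s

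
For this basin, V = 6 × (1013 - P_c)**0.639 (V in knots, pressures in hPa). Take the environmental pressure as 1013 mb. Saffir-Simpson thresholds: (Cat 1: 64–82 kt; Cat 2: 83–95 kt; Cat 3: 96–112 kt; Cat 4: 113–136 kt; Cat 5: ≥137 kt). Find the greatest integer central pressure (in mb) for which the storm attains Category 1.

Category 1 begins at V = 64 kt.
Required ΔP = (64/6)^(1/0.639) = 10.667^1.565 ≈ 40.63 mb.
P_c ≤ 1013 − 40.63 = 972.37, so the highest integer P_c is 972 mb.

972 mb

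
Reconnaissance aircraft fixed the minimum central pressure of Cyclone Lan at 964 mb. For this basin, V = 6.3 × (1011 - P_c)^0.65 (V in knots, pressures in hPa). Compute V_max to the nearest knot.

ΔP = 1011 − 964 = 47 mb.
47^0.65 ≈ 12.214.
V ≈ 6.3 × 12.214 ≈ 76.9 kt.

77 kt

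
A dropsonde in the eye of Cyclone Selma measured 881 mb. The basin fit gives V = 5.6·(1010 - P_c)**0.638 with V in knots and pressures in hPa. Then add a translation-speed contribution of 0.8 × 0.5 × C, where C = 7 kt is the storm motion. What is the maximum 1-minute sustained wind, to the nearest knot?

ΔP = 1010 − 881 = 129 mb.
129^0.638 ≈ 22.210.
V ≈ 5.6 × 22.210 ≈ 124.4 kt.
Translation term: 0.8 × 0.5 × 7 = 2.8 kt.
Corrected V ≈ 127.2 kt → 127 kt.

127 kt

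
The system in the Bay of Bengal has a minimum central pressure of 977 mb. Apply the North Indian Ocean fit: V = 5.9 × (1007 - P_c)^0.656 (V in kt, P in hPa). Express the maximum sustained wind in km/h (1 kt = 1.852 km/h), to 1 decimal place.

ΔP = 1007 − 977 = 30 mb.
V ≈ 5.9 × 30^0.656 = 5.9 × 9.311 ≈ 54.934 kt.
54.934 × 1.852 ≈ 101.74 km/h → 101.7 km/h.

101.7 km/h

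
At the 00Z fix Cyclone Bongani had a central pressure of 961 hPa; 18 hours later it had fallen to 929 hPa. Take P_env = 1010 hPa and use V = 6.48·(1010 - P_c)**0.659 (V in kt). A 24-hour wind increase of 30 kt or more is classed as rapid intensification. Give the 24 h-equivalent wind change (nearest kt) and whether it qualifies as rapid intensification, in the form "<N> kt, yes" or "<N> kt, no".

44 kt, yes

V₁: ΔP = 49, V ≈ 6.48 × 49^0.659 ≈ 84.22 kt.
V₂: ΔP = 81, V ≈ 6.48 × 81^0.659 ≈ 117.29 kt.
ΔV over 18 h = 33.07 kt → 24 h equivalent = 33.07 × 24/18 ≈ 44.09 kt.
44 kt ≥ 30 kt ⇒ rapid intensification.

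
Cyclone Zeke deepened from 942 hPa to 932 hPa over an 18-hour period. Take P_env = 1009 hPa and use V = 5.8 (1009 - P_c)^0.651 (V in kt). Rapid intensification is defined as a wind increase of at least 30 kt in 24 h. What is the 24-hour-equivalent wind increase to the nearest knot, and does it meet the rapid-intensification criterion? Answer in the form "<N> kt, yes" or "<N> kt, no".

11 kt, no

V₁: ΔP = 67, V ≈ 5.8 × 67^0.651 ≈ 89.58 kt.
V₂: ΔP = 77, V ≈ 5.8 × 77^0.651 ≈ 98.07 kt.
ΔV over 18 h = 8.49 kt → 24 h equivalent = 8.49 × 24/18 ≈ 11.32 kt.
11 kt < 30 kt ⇒ not rapid intensification.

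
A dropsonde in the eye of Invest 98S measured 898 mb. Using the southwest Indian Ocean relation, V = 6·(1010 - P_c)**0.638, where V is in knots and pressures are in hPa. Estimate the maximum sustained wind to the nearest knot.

ΔP = 1010 − 898 = 112 mb.
112^0.638 ≈ 20.296.
V ≈ 6 × 20.296 ≈ 121.8 kt.

122 kt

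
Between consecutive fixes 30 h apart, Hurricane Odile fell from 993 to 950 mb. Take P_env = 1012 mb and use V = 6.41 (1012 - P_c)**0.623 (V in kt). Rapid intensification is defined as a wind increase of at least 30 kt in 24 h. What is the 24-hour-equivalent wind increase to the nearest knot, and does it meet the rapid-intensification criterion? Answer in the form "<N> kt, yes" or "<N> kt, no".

V₁: ΔP = 19, V ≈ 6.41 × 19^0.623 ≈ 40.13 kt.
V₂: ΔP = 62, V ≈ 6.41 × 62^0.623 ≈ 83.85 kt.
ΔV over 30 h = 43.72 kt → 24 h equivalent = 43.72 × 24/30 ≈ 34.98 kt.
35 kt ≥ 30 kt ⇒ rapid intensification.

35 kt, yes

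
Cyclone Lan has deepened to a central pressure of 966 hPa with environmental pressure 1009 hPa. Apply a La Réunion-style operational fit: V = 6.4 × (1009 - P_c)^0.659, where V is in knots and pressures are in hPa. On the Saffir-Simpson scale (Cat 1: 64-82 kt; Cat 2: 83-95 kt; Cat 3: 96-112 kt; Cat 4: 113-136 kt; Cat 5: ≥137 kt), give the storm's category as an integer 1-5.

ΔP = 1009 − 966 = 43 hPa.
V ≈ 6.4 × 43^0.659 = 6.4 × 11.92 ≈ 76 kt.
76 kt falls in the Category 1 band.

1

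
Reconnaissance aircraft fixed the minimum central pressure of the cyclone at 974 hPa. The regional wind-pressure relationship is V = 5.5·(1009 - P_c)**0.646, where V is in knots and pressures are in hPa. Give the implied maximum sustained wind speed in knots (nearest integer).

ΔP = 1009 − 974 = 35 hPa.
35^0.646 ≈ 9.942.
V ≈ 5.5 × 9.942 ≈ 54.7 kt.

55 kt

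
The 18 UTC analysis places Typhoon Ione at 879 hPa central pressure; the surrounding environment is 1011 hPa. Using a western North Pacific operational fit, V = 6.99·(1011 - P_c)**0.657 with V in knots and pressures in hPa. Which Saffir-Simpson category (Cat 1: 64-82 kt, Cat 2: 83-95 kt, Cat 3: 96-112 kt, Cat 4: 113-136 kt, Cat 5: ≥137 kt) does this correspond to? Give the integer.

5

ΔP = 1011 − 879 = 132 hPa.
V ≈ 6.99 × 132^0.657 = 6.99 × 24.73 ≈ 173 kt.
173 kt falls in the Category 5 band.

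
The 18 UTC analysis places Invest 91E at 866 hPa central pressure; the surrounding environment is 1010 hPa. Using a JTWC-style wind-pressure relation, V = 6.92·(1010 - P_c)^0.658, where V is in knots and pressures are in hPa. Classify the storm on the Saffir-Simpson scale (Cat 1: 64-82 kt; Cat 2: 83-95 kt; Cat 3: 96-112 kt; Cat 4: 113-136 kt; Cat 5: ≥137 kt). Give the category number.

ΔP = 1010 − 866 = 144 hPa.
V ≈ 6.92 × 144^0.658 = 6.92 × 26.31 ≈ 182 kt.
182 kt falls in the Category 5 band.

5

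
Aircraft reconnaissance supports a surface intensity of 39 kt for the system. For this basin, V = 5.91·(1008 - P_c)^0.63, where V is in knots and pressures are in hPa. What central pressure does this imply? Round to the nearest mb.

ΔP = (V / 5.91)^(1/0.63) = (39/5.91)^1.587.
39/5.91 = 6.599; 6.599^1.587 ≈ 19.99 mb.
P_c = 1008 − 19.99 = 988.01 ≈ 988 mb.

988 mb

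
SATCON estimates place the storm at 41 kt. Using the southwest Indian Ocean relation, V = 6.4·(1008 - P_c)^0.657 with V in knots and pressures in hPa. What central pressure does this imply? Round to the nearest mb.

991 mb

ΔP = (V / 6.4)^(1/0.657) = (41/6.4)^1.522.
41/6.4 = 6.406; 6.406^1.522 ≈ 16.89 mb.
P_c = 1008 − 16.89 = 991.11 ≈ 991 mb.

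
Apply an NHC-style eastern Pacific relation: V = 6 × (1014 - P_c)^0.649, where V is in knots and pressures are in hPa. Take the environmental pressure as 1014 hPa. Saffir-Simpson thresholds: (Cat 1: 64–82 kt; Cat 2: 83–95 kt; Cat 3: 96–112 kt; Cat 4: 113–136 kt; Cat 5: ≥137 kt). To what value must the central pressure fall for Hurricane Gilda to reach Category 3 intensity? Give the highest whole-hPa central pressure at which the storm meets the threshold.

942 hPa

Category 3 begins at V = 96 kt.
Required ΔP = (96/6)^(1/0.649) = 16.000^1.541 ≈ 71.67 hPa.
P_c ≤ 1014 − 71.67 = 942.33, so the highest integer P_c is 942 hPa.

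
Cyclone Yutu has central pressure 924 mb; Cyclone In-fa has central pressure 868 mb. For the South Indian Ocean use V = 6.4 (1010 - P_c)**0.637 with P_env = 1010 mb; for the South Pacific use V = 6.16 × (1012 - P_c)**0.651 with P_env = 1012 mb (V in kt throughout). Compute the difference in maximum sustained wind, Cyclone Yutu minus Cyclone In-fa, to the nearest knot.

Cyclone Yutu: ΔP = 86; V ≈ 6.4 × 86^0.637 ≈ 109.26 kt.
Cyclone In-fa: ΔP = 144; V ≈ 6.16 × 144^0.651 ≈ 156.56 kt.
Difference ≈ 109.26 − 156.56 = -47.30 → -47 kt.

-47 kt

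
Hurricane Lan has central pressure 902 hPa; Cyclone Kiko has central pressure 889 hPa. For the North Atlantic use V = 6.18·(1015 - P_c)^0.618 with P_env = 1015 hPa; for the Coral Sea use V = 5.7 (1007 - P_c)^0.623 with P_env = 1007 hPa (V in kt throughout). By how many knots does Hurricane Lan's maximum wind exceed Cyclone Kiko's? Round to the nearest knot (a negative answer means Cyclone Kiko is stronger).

Hurricane Lan: ΔP = 113; V ≈ 6.18 × 113^0.618 ≈ 114.76 kt.
Cyclone Kiko: ΔP = 118; V ≈ 5.7 × 118^0.623 ≈ 111.34 kt.
Difference ≈ 114.76 − 111.34 = 3.42 → 3 kt.

3 kt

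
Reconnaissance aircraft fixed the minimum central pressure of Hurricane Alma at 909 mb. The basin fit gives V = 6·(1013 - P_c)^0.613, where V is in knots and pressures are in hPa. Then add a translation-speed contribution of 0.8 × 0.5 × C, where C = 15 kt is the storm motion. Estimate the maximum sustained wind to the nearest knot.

109 kt

ΔP = 1013 − 909 = 104 mb.
104^0.613 ≈ 17.236.
V ≈ 6 × 17.236 ≈ 103.4 kt.
Translation term: 0.8 × 0.5 × 15 = 6 kt.
Corrected V ≈ 109.4 kt → 109 kt.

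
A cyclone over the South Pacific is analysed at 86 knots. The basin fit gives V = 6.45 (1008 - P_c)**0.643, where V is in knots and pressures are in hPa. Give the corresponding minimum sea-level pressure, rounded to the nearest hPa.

ΔP = (V / 6.45)^(1/0.643) = (86/6.45)^1.555.
86/6.45 = 13.333; 13.333^1.555 ≈ 56.17 hPa.
P_c = 1008 − 56.17 = 951.83 ≈ 952 hPa.

952 hPa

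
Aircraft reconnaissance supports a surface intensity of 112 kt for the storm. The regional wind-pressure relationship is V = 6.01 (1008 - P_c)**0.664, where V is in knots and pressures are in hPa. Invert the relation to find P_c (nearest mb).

ΔP = (V / 6.01)^(1/0.664) = (112/6.01)^1.506.
112/6.01 = 18.636; 18.636^1.506 ≈ 81.88 mb.
P_c = 1008 − 81.88 = 926.12 ≈ 926 mb.

926 mb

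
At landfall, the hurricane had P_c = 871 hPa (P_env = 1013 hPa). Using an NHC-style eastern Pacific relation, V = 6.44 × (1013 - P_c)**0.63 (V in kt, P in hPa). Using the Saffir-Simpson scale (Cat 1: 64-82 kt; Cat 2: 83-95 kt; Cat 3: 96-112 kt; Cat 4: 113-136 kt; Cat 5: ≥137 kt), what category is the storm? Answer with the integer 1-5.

5

ΔP = 1013 − 871 = 142 hPa.
V ≈ 6.44 × 142^0.63 = 6.44 × 22.70 ≈ 146 kt.
146 kt falls in the Category 5 band.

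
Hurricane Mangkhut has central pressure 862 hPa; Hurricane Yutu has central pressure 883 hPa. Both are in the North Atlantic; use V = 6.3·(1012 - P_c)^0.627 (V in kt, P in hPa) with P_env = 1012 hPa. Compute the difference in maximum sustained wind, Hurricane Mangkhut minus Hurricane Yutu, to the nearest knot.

Hurricane Mangkhut: ΔP = 150; V ≈ 6.3 × 150^0.627 ≈ 145.80 kt.
Hurricane Yutu: ΔP = 129; V ≈ 6.3 × 129^0.627 ≈ 132.64 kt.
Difference ≈ 145.80 − 132.64 = 13.16 → 13 kt.

13 kt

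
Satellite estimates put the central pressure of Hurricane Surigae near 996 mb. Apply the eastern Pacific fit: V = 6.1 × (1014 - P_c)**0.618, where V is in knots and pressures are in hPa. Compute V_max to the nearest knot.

36 kt

ΔP = 1014 − 996 = 18 mb.
18^0.618 ≈ 5.967.
V ≈ 6.1 × 5.967 ≈ 36.4 kt.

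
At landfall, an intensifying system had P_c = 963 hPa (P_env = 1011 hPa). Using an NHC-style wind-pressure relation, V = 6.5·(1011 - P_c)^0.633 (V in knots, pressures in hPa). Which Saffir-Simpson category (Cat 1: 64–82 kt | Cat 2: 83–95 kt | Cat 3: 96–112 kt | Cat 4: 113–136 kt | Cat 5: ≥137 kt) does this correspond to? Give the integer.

1

ΔP = 1011 − 963 = 48 hPa.
V ≈ 6.5 × 48^0.633 = 6.5 × 11.59 ≈ 75 kt.
75 kt falls in the Category 1 band.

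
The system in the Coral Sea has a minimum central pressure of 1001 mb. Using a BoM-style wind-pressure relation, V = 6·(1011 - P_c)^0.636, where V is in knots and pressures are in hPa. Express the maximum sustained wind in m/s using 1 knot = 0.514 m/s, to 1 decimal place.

ΔP = 1011 − 1001 = 10 mb.
V ≈ 6 × 10^0.636 = 6 × 4.325 ≈ 25.951 kt.
25.951 × 0.514 ≈ 13.34 m/s → 13.3 m/s.

13.3 m/s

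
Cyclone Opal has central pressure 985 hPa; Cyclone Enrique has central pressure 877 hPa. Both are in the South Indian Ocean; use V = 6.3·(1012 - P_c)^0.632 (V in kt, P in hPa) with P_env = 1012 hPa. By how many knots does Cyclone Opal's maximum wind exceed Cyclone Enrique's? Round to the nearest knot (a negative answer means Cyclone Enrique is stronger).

-89 kt

Cyclone Opal: ΔP = 27; V ≈ 6.3 × 27^0.632 ≈ 50.58 kt.
Cyclone Enrique: ΔP = 135; V ≈ 6.3 × 135^0.632 ≈ 139.87 kt.
Difference ≈ 50.58 − 139.87 = -89.29 → -89 kt.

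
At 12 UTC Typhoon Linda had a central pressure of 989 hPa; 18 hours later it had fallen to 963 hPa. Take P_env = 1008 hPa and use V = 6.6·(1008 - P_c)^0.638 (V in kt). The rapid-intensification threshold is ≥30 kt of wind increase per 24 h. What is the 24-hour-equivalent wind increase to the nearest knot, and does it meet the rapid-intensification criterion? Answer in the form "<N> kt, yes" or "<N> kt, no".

V₁: ΔP = 19, V ≈ 6.6 × 19^0.638 ≈ 43.19 kt.
V₂: ΔP = 45, V ≈ 6.6 × 45^0.638 ≈ 74.87 kt.
ΔV over 18 h = 31.68 kt → 24 h equivalent = 31.68 × 24/18 ≈ 42.24 kt.
42 kt ≥ 30 kt ⇒ rapid intensification.

42 kt, yes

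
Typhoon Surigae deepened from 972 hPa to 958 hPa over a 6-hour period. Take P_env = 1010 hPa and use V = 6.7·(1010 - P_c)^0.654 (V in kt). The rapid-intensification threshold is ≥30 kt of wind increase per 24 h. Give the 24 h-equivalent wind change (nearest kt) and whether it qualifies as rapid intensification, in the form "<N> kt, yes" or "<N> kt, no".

V₁: ΔP = 38, V ≈ 6.7 × 38^0.654 ≈ 72.32 kt.
V₂: ΔP = 52, V ≈ 6.7 × 52^0.654 ≈ 88.79 kt.
ΔV over 6 h = 16.47 kt → 24 h equivalent = 16.47 × 24/6 ≈ 65.88 kt.
66 kt ≥ 30 kt ⇒ rapid intensification.

66 kt, yes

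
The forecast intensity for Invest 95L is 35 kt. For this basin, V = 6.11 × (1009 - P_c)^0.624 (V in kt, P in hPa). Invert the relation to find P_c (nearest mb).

993 mb

ΔP = (V / 6.11)^(1/0.624) = (35/6.11)^1.603.
35/6.11 = 5.728; 5.728^1.603 ≈ 16.40 mb.
P_c = 1009 − 16.40 = 992.60 ≈ 993 mb.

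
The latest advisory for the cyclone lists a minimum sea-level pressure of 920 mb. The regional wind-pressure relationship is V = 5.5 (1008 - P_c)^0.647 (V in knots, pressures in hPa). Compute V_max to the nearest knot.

ΔP = 1008 − 920 = 88 mb.
88^0.647 ≈ 18.117.
V ≈ 5.5 × 18.117 ≈ 99.6 kt.

100 kt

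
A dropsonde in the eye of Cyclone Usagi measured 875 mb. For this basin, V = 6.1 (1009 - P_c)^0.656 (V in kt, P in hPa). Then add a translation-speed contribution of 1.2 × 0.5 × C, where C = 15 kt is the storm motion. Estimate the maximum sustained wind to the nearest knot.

161 kt

ΔP = 1009 − 875 = 134 mb.
134^0.656 ≈ 24.853.
V ≈ 6.1 × 24.853 ≈ 151.6 kt.
Translation term: 1.2 × 0.5 × 15 = 9 kt.
Corrected V ≈ 160.6 kt → 161 kt.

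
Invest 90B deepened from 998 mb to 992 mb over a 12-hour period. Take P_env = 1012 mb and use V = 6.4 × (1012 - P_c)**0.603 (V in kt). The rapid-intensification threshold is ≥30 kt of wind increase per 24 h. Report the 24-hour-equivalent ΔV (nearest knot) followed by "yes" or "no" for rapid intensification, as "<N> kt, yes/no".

V₁: ΔP = 14, V ≈ 6.4 × 14^0.603 ≈ 31.43 kt.
V₂: ΔP = 20, V ≈ 6.4 × 20^0.603 ≈ 38.97 kt.
ΔV over 12 h = 7.54 kt → 24 h equivalent = 7.54 × 24/12 ≈ 15.08 kt.
15 kt < 30 kt ⇒ not rapid intensification.

15 kt, no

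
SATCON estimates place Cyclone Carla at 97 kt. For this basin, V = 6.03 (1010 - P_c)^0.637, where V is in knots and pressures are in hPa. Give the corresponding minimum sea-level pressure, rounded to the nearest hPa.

932 hPa

ΔP = (V / 6.03)^(1/0.637) = (97/6.03)^1.570.
97/6.03 = 16.086; 16.086^1.570 ≈ 78.34 hPa.
P_c = 1010 − 78.34 = 931.66 ≈ 932 hPa.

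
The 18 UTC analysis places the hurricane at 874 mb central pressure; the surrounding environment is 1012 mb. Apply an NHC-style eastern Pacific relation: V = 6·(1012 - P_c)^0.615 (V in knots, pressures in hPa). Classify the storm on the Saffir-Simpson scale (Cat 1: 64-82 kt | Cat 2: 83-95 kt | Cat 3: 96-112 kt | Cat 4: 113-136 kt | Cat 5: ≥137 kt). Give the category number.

4

ΔP = 1012 − 874 = 138 mb.
V ≈ 6 × 138^0.615 = 6 × 20.70 ≈ 124 kt.
124 kt falls in the Category 4 band.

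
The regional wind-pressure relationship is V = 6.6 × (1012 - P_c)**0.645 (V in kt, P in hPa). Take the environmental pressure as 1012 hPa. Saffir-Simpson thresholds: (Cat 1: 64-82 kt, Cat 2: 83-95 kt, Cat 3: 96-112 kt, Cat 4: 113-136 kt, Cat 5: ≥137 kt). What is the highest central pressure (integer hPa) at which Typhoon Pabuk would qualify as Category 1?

978 hPa

Category 1 begins at V = 64 kt.
Required ΔP = (64/6.6)^(1/0.645) = 9.697^1.550 ≈ 33.86 hPa.
P_c ≤ 1012 − 33.86 = 978.14, so the highest integer P_c is 978 hPa.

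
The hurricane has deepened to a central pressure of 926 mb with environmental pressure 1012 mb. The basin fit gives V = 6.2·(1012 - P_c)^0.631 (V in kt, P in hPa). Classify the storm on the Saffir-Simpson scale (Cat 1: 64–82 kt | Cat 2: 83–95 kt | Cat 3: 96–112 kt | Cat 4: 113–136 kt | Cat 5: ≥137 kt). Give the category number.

ΔP = 1012 − 926 = 86 mb.
V ≈ 6.2 × 86^0.631 = 6.2 × 16.62 ≈ 103 kt.
103 kt falls in the Category 3 band.

3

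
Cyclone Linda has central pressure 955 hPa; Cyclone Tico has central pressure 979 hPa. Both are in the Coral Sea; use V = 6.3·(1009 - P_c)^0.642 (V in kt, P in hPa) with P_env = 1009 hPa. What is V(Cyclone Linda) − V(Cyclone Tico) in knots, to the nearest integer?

26 kt

Cyclone Linda: ΔP = 54; V ≈ 6.3 × 54^0.642 ≈ 81.57 kt.
Cyclone Tico: ΔP = 30; V ≈ 6.3 × 30^0.642 ≈ 55.93 kt.
Difference ≈ 81.57 − 55.93 = 25.64 → 26 kt.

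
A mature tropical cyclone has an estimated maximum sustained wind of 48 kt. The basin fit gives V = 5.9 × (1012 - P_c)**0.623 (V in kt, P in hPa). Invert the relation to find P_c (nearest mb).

ΔP = (V / 5.9)^(1/0.623) = (48/5.9)^1.605.
48/5.9 = 8.136; 8.136^1.605 ≈ 28.93 mb.
P_c = 1012 − 28.93 = 983.07 ≈ 983 mb.

983 mb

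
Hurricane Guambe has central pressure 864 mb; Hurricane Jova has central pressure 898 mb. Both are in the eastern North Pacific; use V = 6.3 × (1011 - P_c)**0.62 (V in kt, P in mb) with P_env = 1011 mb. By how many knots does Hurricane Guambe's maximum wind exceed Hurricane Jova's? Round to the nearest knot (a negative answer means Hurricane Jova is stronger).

21 kt

Hurricane Guambe: ΔP = 147; V ≈ 6.3 × 147^0.62 ≈ 139.02 kt.
Hurricane Jova: ΔP = 113; V ≈ 6.3 × 113^0.62 ≈ 118.10 kt.
Difference ≈ 139.02 − 118.10 = 20.92 → 21 kt.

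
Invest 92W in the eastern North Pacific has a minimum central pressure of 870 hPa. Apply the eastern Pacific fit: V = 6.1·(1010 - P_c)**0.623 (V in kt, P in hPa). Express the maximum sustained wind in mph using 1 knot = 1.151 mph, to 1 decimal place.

152.6 mph

ΔP = 1010 − 870 = 140 hPa.
V ≈ 6.1 × 140^0.623 = 6.1 × 21.729 ≈ 132.546 kt.
132.546 × 1.151 ≈ 152.56 mph → 152.6 mph.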